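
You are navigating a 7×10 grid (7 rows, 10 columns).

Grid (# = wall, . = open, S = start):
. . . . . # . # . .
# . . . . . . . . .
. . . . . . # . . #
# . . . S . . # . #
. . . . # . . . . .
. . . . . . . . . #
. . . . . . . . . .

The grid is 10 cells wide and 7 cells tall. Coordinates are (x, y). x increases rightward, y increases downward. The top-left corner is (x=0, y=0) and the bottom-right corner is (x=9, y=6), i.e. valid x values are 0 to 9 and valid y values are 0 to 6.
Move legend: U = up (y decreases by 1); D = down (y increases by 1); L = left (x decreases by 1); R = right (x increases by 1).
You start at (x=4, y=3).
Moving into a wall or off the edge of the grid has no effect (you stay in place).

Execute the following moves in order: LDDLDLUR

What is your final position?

Start: (x=4, y=3)
  L (left): (x=4, y=3) -> (x=3, y=3)
  D (down): (x=3, y=3) -> (x=3, y=4)
  D (down): (x=3, y=4) -> (x=3, y=5)
  L (left): (x=3, y=5) -> (x=2, y=5)
  D (down): (x=2, y=5) -> (x=2, y=6)
  L (left): (x=2, y=6) -> (x=1, y=6)
  U (up): (x=1, y=6) -> (x=1, y=5)
  R (right): (x=1, y=5) -> (x=2, y=5)
Final: (x=2, y=5)

Answer: Final position: (x=2, y=5)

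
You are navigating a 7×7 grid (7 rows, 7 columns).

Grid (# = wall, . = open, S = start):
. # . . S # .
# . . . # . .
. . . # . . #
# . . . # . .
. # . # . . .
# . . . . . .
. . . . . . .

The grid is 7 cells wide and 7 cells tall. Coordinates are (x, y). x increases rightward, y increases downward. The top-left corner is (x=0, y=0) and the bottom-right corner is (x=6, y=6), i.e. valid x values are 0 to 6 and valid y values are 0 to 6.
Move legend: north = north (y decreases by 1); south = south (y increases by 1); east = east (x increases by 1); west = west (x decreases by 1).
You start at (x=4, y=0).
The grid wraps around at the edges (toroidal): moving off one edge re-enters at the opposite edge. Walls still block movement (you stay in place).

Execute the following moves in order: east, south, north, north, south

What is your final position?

Answer: Final position: (x=4, y=6)

Derivation:
Start: (x=4, y=0)
  east (east): blocked, stay at (x=4, y=0)
  south (south): blocked, stay at (x=4, y=0)
  north (north): (x=4, y=0) -> (x=4, y=6)
  north (north): (x=4, y=6) -> (x=4, y=5)
  south (south): (x=4, y=5) -> (x=4, y=6)
Final: (x=4, y=6)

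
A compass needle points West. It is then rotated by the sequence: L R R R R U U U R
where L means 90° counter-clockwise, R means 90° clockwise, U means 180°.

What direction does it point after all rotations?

Start: West
  L (left (90° counter-clockwise)) -> South
  R (right (90° clockwise)) -> West
  R (right (90° clockwise)) -> North
  R (right (90° clockwise)) -> East
  R (right (90° clockwise)) -> South
  U (U-turn (180°)) -> North
  U (U-turn (180°)) -> South
  U (U-turn (180°)) -> North
  R (right (90° clockwise)) -> East
Final: East

Answer: Final heading: East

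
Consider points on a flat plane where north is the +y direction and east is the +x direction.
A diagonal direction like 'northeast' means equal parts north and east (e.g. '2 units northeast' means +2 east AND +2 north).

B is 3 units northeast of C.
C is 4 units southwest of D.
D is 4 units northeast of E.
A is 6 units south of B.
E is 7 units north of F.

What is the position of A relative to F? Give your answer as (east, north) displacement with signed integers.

Place F at the origin (east=0, north=0).
  E is 7 units north of F: delta (east=+0, north=+7); E at (east=0, north=7).
  D is 4 units northeast of E: delta (east=+4, north=+4); D at (east=4, north=11).
  C is 4 units southwest of D: delta (east=-4, north=-4); C at (east=0, north=7).
  B is 3 units northeast of C: delta (east=+3, north=+3); B at (east=3, north=10).
  A is 6 units south of B: delta (east=+0, north=-6); A at (east=3, north=4).
Therefore A relative to F: (east=3, north=4).

Answer: A is at (east=3, north=4) relative to F.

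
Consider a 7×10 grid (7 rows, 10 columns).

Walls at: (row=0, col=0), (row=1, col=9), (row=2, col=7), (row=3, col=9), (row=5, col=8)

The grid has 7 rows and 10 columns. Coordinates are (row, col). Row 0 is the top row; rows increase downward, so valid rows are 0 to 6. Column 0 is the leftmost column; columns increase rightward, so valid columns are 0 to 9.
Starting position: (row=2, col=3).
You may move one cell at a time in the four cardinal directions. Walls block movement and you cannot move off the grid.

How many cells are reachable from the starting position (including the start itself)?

Answer: Reachable cells: 65

Derivation:
BFS flood-fill from (row=2, col=3):
  Distance 0: (row=2, col=3)
  Distance 1: (row=1, col=3), (row=2, col=2), (row=2, col=4), (row=3, col=3)
  Distance 2: (row=0, col=3), (row=1, col=2), (row=1, col=4), (row=2, col=1), (row=2, col=5), (row=3, col=2), (row=3, col=4), (row=4, col=3)
  Distance 3: (row=0, col=2), (row=0, col=4), (row=1, col=1), (row=1, col=5), (row=2, col=0), (row=2, col=6), (row=3, col=1), (row=3, col=5), (row=4, col=2), (row=4, col=4), (row=5, col=3)
  Distance 4: (row=0, col=1), (row=0, col=5), (row=1, col=0), (row=1, col=6), (row=3, col=0), (row=3, col=6), (row=4, col=1), (row=4, col=5), (row=5, col=2), (row=5, col=4), (row=6, col=3)
  Distance 5: (row=0, col=6), (row=1, col=7), (row=3, col=7), (row=4, col=0), (row=4, col=6), (row=5, col=1), (row=5, col=5), (row=6, col=2), (row=6, col=4)
  Distance 6: (row=0, col=7), (row=1, col=8), (row=3, col=8), (row=4, col=7), (row=5, col=0), (row=5, col=6), (row=6, col=1), (row=6, col=5)
  Distance 7: (row=0, col=8), (row=2, col=8), (row=4, col=8), (row=5, col=7), (row=6, col=0), (row=6, col=6)
  Distance 8: (row=0, col=9), (row=2, col=9), (row=4, col=9), (row=6, col=7)
  Distance 9: (row=5, col=9), (row=6, col=8)
  Distance 10: (row=6, col=9)
Total reachable: 65 (grid has 65 open cells total)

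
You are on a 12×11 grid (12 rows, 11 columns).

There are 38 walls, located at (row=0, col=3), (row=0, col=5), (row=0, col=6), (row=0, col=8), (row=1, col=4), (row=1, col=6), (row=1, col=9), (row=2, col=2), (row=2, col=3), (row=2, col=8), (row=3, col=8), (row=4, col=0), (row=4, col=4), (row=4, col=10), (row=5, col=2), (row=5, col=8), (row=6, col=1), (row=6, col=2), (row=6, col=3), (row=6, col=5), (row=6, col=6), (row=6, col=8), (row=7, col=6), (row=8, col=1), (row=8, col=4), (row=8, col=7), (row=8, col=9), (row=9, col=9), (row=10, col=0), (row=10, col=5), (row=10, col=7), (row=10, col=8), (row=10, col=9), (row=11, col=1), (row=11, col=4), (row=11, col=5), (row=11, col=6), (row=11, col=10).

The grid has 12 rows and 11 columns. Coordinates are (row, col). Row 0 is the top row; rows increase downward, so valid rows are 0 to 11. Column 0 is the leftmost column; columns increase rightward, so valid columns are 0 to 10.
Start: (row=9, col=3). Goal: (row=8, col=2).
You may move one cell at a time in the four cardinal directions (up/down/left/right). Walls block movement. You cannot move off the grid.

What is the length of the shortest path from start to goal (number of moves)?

BFS from (row=9, col=3) until reaching (row=8, col=2):
  Distance 0: (row=9, col=3)
  Distance 1: (row=8, col=3), (row=9, col=2), (row=9, col=4), (row=10, col=3)
  Distance 2: (row=7, col=3), (row=8, col=2), (row=9, col=1), (row=9, col=5), (row=10, col=2), (row=10, col=4), (row=11, col=3)  <- goal reached here
One shortest path (2 moves): (row=9, col=3) -> (row=9, col=2) -> (row=8, col=2)

Answer: Shortest path length: 2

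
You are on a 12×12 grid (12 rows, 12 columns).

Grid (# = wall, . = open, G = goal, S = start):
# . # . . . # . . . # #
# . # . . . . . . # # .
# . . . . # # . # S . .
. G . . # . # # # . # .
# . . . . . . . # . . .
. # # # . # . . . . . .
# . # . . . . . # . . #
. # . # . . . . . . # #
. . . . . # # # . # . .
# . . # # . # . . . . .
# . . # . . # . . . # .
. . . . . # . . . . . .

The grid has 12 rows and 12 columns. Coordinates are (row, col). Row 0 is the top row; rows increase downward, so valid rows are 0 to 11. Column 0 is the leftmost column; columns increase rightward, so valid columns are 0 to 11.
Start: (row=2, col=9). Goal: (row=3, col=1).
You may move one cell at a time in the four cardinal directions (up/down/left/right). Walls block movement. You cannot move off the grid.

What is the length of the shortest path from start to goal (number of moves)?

BFS from (row=2, col=9) until reaching (row=3, col=1):
  Distance 0: (row=2, col=9)
  Distance 1: (row=2, col=10), (row=3, col=9)
  Distance 2: (row=2, col=11), (row=4, col=9)
  Distance 3: (row=1, col=11), (row=3, col=11), (row=4, col=10), (row=5, col=9)
  Distance 4: (row=4, col=11), (row=5, col=8), (row=5, col=10), (row=6, col=9)
  Distance 5: (row=5, col=7), (row=5, col=11), (row=6, col=10), (row=7, col=9)
  Distance 6: (row=4, col=7), (row=5, col=6), (row=6, col=7), (row=7, col=8)
  Distance 7: (row=4, col=6), (row=6, col=6), (row=7, col=7), (row=8, col=8)
  Distance 8: (row=4, col=5), (row=6, col=5), (row=7, col=6), (row=9, col=8)
  Distance 9: (row=3, col=5), (row=4, col=4), (row=6, col=4), (row=7, col=5), (row=9, col=7), (row=9, col=9), (row=10, col=8)
  Distance 10: (row=4, col=3), (row=5, col=4), (row=6, col=3), (row=7, col=4), (row=9, col=10), (row=10, col=7), (row=10, col=9), (row=11, col=8)
  Distance 11: (row=3, col=3), (row=4, col=2), (row=8, col=4), (row=8, col=10), (row=9, col=11), (row=11, col=7), (row=11, col=9)
  Distance 12: (row=2, col=3), (row=3, col=2), (row=4, col=1), (row=8, col=3), (row=8, col=11), (row=10, col=11), (row=11, col=6), (row=11, col=10)
  Distance 13: (row=1, col=3), (row=2, col=2), (row=2, col=4), (row=3, col=1), (row=8, col=2), (row=11, col=11)  <- goal reached here
One shortest path (13 moves): (row=2, col=9) -> (row=3, col=9) -> (row=4, col=9) -> (row=5, col=9) -> (row=5, col=8) -> (row=5, col=7) -> (row=5, col=6) -> (row=4, col=6) -> (row=4, col=5) -> (row=4, col=4) -> (row=4, col=3) -> (row=4, col=2) -> (row=4, col=1) -> (row=3, col=1)

Answer: Shortest path length: 13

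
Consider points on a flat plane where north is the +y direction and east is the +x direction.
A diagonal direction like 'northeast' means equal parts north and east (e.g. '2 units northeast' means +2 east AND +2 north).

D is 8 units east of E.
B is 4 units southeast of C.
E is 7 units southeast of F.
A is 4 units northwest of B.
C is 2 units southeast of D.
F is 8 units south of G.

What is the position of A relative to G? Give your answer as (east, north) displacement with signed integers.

Answer: A is at (east=17, north=-17) relative to G.

Derivation:
Place G at the origin (east=0, north=0).
  F is 8 units south of G: delta (east=+0, north=-8); F at (east=0, north=-8).
  E is 7 units southeast of F: delta (east=+7, north=-7); E at (east=7, north=-15).
  D is 8 units east of E: delta (east=+8, north=+0); D at (east=15, north=-15).
  C is 2 units southeast of D: delta (east=+2, north=-2); C at (east=17, north=-17).
  B is 4 units southeast of C: delta (east=+4, north=-4); B at (east=21, north=-21).
  A is 4 units northwest of B: delta (east=-4, north=+4); A at (east=17, north=-17).
Therefore A relative to G: (east=17, north=-17).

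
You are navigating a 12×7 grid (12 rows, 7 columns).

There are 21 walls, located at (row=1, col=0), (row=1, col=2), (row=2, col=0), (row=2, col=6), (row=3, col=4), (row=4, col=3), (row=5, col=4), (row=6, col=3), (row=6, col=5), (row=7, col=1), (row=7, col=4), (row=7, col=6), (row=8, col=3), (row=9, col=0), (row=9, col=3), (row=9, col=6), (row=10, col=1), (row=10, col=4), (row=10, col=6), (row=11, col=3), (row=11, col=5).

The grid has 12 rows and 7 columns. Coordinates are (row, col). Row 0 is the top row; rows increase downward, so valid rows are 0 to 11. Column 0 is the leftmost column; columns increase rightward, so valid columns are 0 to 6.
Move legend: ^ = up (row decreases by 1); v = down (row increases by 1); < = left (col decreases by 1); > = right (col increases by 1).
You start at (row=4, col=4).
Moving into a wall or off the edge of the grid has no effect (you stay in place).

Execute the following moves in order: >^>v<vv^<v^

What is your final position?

Start: (row=4, col=4)
  > (right): (row=4, col=4) -> (row=4, col=5)
  ^ (up): (row=4, col=5) -> (row=3, col=5)
  > (right): (row=3, col=5) -> (row=3, col=6)
  v (down): (row=3, col=6) -> (row=4, col=6)
  < (left): (row=4, col=6) -> (row=4, col=5)
  v (down): (row=4, col=5) -> (row=5, col=5)
  v (down): blocked, stay at (row=5, col=5)
  ^ (up): (row=5, col=5) -> (row=4, col=5)
  < (left): (row=4, col=5) -> (row=4, col=4)
  v (down): blocked, stay at (row=4, col=4)
  ^ (up): blocked, stay at (row=4, col=4)
Final: (row=4, col=4)

Answer: Final position: (row=4, col=4)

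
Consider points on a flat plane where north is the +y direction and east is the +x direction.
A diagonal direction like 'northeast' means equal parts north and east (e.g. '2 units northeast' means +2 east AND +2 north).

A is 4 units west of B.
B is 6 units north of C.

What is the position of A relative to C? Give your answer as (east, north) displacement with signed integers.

Place C at the origin (east=0, north=0).
  B is 6 units north of C: delta (east=+0, north=+6); B at (east=0, north=6).
  A is 4 units west of B: delta (east=-4, north=+0); A at (east=-4, north=6).
Therefore A relative to C: (east=-4, north=6).

Answer: A is at (east=-4, north=6) relative to C.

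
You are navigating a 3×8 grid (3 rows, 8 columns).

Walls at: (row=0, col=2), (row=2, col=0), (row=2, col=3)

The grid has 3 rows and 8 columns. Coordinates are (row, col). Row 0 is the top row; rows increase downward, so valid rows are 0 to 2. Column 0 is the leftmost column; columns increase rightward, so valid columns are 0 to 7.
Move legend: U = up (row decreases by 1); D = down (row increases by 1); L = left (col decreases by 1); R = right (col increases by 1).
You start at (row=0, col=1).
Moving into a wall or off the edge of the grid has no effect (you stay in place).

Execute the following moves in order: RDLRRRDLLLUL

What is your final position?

Answer: Final position: (row=0, col=0)

Derivation:
Start: (row=0, col=1)
  R (right): blocked, stay at (row=0, col=1)
  D (down): (row=0, col=1) -> (row=1, col=1)
  L (left): (row=1, col=1) -> (row=1, col=0)
  R (right): (row=1, col=0) -> (row=1, col=1)
  R (right): (row=1, col=1) -> (row=1, col=2)
  R (right): (row=1, col=2) -> (row=1, col=3)
  D (down): blocked, stay at (row=1, col=3)
  L (left): (row=1, col=3) -> (row=1, col=2)
  L (left): (row=1, col=2) -> (row=1, col=1)
  L (left): (row=1, col=1) -> (row=1, col=0)
  U (up): (row=1, col=0) -> (row=0, col=0)
  L (left): blocked, stay at (row=0, col=0)
Final: (row=0, col=0)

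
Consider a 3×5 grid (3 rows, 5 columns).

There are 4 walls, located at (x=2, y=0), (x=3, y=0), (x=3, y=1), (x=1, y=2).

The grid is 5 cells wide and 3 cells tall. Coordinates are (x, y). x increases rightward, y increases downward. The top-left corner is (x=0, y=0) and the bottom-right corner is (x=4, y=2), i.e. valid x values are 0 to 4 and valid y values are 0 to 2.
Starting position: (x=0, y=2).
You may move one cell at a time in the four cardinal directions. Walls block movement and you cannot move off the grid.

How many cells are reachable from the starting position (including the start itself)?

BFS flood-fill from (x=0, y=2):
  Distance 0: (x=0, y=2)
  Distance 1: (x=0, y=1)
  Distance 2: (x=0, y=0), (x=1, y=1)
  Distance 3: (x=1, y=0), (x=2, y=1)
  Distance 4: (x=2, y=2)
  Distance 5: (x=3, y=2)
  Distance 6: (x=4, y=2)
  Distance 7: (x=4, y=1)
  Distance 8: (x=4, y=0)
Total reachable: 11 (grid has 11 open cells total)

Answer: Reachable cells: 11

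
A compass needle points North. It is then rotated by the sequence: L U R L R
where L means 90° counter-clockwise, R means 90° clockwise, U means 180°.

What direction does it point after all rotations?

Start: North
  L (left (90° counter-clockwise)) -> West
  U (U-turn (180°)) -> East
  R (right (90° clockwise)) -> South
  L (left (90° counter-clockwise)) -> East
  R (right (90° clockwise)) -> South
Final: South

Answer: Final heading: South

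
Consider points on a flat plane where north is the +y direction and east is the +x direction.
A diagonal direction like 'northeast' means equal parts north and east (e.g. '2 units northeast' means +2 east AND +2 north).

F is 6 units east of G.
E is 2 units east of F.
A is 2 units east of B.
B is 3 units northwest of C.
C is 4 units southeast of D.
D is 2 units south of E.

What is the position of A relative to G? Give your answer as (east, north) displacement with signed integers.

Place G at the origin (east=0, north=0).
  F is 6 units east of G: delta (east=+6, north=+0); F at (east=6, north=0).
  E is 2 units east of F: delta (east=+2, north=+0); E at (east=8, north=0).
  D is 2 units south of E: delta (east=+0, north=-2); D at (east=8, north=-2).
  C is 4 units southeast of D: delta (east=+4, north=-4); C at (east=12, north=-6).
  B is 3 units northwest of C: delta (east=-3, north=+3); B at (east=9, north=-3).
  A is 2 units east of B: delta (east=+2, north=+0); A at (east=11, north=-3).
Therefore A relative to G: (east=11, north=-3).

Answer: A is at (east=11, north=-3) relative to G.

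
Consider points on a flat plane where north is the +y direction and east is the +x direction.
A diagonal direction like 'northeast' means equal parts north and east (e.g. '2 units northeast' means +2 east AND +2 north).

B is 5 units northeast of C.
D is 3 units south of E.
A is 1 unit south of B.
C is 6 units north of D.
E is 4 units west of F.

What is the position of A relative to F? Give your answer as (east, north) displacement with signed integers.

Place F at the origin (east=0, north=0).
  E is 4 units west of F: delta (east=-4, north=+0); E at (east=-4, north=0).
  D is 3 units south of E: delta (east=+0, north=-3); D at (east=-4, north=-3).
  C is 6 units north of D: delta (east=+0, north=+6); C at (east=-4, north=3).
  B is 5 units northeast of C: delta (east=+5, north=+5); B at (east=1, north=8).
  A is 1 unit south of B: delta (east=+0, north=-1); A at (east=1, north=7).
Therefore A relative to F: (east=1, north=7).

Answer: A is at (east=1, north=7) relative to F.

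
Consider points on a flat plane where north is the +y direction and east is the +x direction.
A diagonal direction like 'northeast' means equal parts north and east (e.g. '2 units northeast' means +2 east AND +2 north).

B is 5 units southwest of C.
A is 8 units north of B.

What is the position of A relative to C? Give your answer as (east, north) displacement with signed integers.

Place C at the origin (east=0, north=0).
  B is 5 units southwest of C: delta (east=-5, north=-5); B at (east=-5, north=-5).
  A is 8 units north of B: delta (east=+0, north=+8); A at (east=-5, north=3).
Therefore A relative to C: (east=-5, north=3).

Answer: A is at (east=-5, north=3) relative to C.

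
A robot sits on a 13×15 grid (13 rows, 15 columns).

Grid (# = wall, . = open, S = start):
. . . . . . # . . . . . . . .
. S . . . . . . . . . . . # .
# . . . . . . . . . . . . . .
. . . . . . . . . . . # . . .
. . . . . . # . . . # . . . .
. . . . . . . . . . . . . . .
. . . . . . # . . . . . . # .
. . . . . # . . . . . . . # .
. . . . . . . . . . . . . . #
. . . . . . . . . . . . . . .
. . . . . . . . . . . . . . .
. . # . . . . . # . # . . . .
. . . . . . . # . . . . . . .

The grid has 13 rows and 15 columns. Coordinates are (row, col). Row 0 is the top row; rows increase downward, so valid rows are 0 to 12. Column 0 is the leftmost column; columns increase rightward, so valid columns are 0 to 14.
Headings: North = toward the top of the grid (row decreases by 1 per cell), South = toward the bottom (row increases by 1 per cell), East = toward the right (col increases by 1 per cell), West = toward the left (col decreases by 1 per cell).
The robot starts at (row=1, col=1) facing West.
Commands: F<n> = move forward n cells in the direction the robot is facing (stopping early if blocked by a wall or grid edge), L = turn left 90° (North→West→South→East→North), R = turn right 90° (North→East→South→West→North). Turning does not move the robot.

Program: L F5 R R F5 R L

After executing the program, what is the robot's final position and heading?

Answer: Final position: (row=1, col=1), facing North

Derivation:
Start: (row=1, col=1), facing West
  L: turn left, now facing South
  F5: move forward 5, now at (row=6, col=1)
  R: turn right, now facing West
  R: turn right, now facing North
  F5: move forward 5, now at (row=1, col=1)
  R: turn right, now facing East
  L: turn left, now facing North
Final: (row=1, col=1), facing North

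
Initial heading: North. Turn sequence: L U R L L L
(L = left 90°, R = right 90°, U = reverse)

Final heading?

Answer: Final heading: West

Derivation:
Start: North
  L (left (90° counter-clockwise)) -> West
  U (U-turn (180°)) -> East
  R (right (90° clockwise)) -> South
  L (left (90° counter-clockwise)) -> East
  L (left (90° counter-clockwise)) -> North
  L (left (90° counter-clockwise)) -> West
Final: West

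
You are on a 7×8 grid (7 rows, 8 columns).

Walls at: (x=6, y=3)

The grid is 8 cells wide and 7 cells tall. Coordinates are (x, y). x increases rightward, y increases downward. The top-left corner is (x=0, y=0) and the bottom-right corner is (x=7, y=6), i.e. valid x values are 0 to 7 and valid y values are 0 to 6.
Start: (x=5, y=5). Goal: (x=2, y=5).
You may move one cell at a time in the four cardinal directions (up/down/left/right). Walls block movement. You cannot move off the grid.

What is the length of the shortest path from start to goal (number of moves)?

Answer: Shortest path length: 3

Derivation:
BFS from (x=5, y=5) until reaching (x=2, y=5):
  Distance 0: (x=5, y=5)
  Distance 1: (x=5, y=4), (x=4, y=5), (x=6, y=5), (x=5, y=6)
  Distance 2: (x=5, y=3), (x=4, y=4), (x=6, y=4), (x=3, y=5), (x=7, y=5), (x=4, y=6), (x=6, y=6)
  Distance 3: (x=5, y=2), (x=4, y=3), (x=3, y=4), (x=7, y=4), (x=2, y=5), (x=3, y=6), (x=7, y=6)  <- goal reached here
One shortest path (3 moves): (x=5, y=5) -> (x=4, y=5) -> (x=3, y=5) -> (x=2, y=5)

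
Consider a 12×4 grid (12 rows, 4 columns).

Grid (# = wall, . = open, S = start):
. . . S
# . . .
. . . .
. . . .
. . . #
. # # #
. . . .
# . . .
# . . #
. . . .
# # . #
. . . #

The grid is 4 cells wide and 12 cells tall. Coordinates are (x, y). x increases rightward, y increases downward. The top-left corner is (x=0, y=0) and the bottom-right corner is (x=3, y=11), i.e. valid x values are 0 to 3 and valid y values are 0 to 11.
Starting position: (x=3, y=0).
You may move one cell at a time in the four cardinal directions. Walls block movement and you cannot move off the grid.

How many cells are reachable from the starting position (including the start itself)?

Answer: Reachable cells: 36

Derivation:
BFS flood-fill from (x=3, y=0):
  Distance 0: (x=3, y=0)
  Distance 1: (x=2, y=0), (x=3, y=1)
  Distance 2: (x=1, y=0), (x=2, y=1), (x=3, y=2)
  Distance 3: (x=0, y=0), (x=1, y=1), (x=2, y=2), (x=3, y=3)
  Distance 4: (x=1, y=2), (x=2, y=3)
  Distance 5: (x=0, y=2), (x=1, y=3), (x=2, y=4)
  Distance 6: (x=0, y=3), (x=1, y=4)
  Distance 7: (x=0, y=4)
  Distance 8: (x=0, y=5)
  Distance 9: (x=0, y=6)
  Distance 10: (x=1, y=6)
  Distance 11: (x=2, y=6), (x=1, y=7)
  Distance 12: (x=3, y=6), (x=2, y=7), (x=1, y=8)
  Distance 13: (x=3, y=7), (x=2, y=8), (x=1, y=9)
  Distance 14: (x=0, y=9), (x=2, y=9)
  Distance 15: (x=3, y=9), (x=2, y=10)
  Distance 16: (x=2, y=11)
  Distance 17: (x=1, y=11)
  Distance 18: (x=0, y=11)
Total reachable: 36 (grid has 36 open cells total)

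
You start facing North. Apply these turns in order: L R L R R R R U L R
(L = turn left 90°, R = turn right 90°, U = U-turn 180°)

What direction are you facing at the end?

Answer: Final heading: East

Derivation:
Start: North
  L (left (90° counter-clockwise)) -> West
  R (right (90° clockwise)) -> North
  L (left (90° counter-clockwise)) -> West
  R (right (90° clockwise)) -> North
  R (right (90° clockwise)) -> East
  R (right (90° clockwise)) -> South
  R (right (90° clockwise)) -> West
  U (U-turn (180°)) -> East
  L (left (90° counter-clockwise)) -> North
  R (right (90° clockwise)) -> East
Final: East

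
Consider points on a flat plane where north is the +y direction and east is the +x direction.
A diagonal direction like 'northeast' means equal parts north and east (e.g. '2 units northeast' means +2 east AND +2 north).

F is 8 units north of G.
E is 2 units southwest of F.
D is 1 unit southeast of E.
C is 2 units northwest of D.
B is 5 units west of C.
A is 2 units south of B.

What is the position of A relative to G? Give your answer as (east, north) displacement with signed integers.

Place G at the origin (east=0, north=0).
  F is 8 units north of G: delta (east=+0, north=+8); F at (east=0, north=8).
  E is 2 units southwest of F: delta (east=-2, north=-2); E at (east=-2, north=6).
  D is 1 unit southeast of E: delta (east=+1, north=-1); D at (east=-1, north=5).
  C is 2 units northwest of D: delta (east=-2, north=+2); C at (east=-3, north=7).
  B is 5 units west of C: delta (east=-5, north=+0); B at (east=-8, north=7).
  A is 2 units south of B: delta (east=+0, north=-2); A at (east=-8, north=5).
Therefore A relative to G: (east=-8, north=5).

Answer: A is at (east=-8, north=5) relative to G.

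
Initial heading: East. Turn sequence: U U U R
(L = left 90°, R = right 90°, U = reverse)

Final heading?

Answer: Final heading: North

Derivation:
Start: East
  U (U-turn (180°)) -> West
  U (U-turn (180°)) -> East
  U (U-turn (180°)) -> West
  R (right (90° clockwise)) -> North
Final: North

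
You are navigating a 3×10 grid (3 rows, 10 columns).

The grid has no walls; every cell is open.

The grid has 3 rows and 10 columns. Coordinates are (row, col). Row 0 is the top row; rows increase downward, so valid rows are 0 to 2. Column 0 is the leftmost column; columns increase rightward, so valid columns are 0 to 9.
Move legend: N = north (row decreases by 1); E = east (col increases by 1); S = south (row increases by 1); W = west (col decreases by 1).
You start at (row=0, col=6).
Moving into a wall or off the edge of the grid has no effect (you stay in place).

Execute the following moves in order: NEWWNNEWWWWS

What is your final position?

Answer: Final position: (row=1, col=2)

Derivation:
Start: (row=0, col=6)
  N (north): blocked, stay at (row=0, col=6)
  E (east): (row=0, col=6) -> (row=0, col=7)
  W (west): (row=0, col=7) -> (row=0, col=6)
  W (west): (row=0, col=6) -> (row=0, col=5)
  N (north): blocked, stay at (row=0, col=5)
  N (north): blocked, stay at (row=0, col=5)
  E (east): (row=0, col=5) -> (row=0, col=6)
  W (west): (row=0, col=6) -> (row=0, col=5)
  W (west): (row=0, col=5) -> (row=0, col=4)
  W (west): (row=0, col=4) -> (row=0, col=3)
  W (west): (row=0, col=3) -> (row=0, col=2)
  S (south): (row=0, col=2) -> (row=1, col=2)
Final: (row=1, col=2)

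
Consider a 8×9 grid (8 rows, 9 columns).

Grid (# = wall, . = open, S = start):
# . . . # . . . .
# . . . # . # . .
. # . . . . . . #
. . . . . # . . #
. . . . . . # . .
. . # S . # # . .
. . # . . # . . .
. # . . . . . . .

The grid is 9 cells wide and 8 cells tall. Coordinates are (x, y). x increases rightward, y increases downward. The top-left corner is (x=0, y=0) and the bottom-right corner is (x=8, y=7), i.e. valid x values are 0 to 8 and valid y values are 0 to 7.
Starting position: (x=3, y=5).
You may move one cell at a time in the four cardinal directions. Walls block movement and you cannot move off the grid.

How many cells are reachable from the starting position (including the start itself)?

Answer: Reachable cells: 56

Derivation:
BFS flood-fill from (x=3, y=5):
  Distance 0: (x=3, y=5)
  Distance 1: (x=3, y=4), (x=4, y=5), (x=3, y=6)
  Distance 2: (x=3, y=3), (x=2, y=4), (x=4, y=4), (x=4, y=6), (x=3, y=7)
  Distance 3: (x=3, y=2), (x=2, y=3), (x=4, y=3), (x=1, y=4), (x=5, y=4), (x=2, y=7), (x=4, y=7)
  Distance 4: (x=3, y=1), (x=2, y=2), (x=4, y=2), (x=1, y=3), (x=0, y=4), (x=1, y=5), (x=5, y=7)
  Distance 5: (x=3, y=0), (x=2, y=1), (x=5, y=2), (x=0, y=3), (x=0, y=5), (x=1, y=6), (x=6, y=7)
  Distance 6: (x=2, y=0), (x=1, y=1), (x=5, y=1), (x=0, y=2), (x=6, y=2), (x=0, y=6), (x=6, y=6), (x=7, y=7)
  Distance 7: (x=1, y=0), (x=5, y=0), (x=7, y=2), (x=6, y=3), (x=7, y=6), (x=0, y=7), (x=8, y=7)
  Distance 8: (x=6, y=0), (x=7, y=1), (x=7, y=3), (x=7, y=5), (x=8, y=6)
  Distance 9: (x=7, y=0), (x=8, y=1), (x=7, y=4), (x=8, y=5)
  Distance 10: (x=8, y=0), (x=8, y=4)
Total reachable: 56 (grid has 56 open cells total)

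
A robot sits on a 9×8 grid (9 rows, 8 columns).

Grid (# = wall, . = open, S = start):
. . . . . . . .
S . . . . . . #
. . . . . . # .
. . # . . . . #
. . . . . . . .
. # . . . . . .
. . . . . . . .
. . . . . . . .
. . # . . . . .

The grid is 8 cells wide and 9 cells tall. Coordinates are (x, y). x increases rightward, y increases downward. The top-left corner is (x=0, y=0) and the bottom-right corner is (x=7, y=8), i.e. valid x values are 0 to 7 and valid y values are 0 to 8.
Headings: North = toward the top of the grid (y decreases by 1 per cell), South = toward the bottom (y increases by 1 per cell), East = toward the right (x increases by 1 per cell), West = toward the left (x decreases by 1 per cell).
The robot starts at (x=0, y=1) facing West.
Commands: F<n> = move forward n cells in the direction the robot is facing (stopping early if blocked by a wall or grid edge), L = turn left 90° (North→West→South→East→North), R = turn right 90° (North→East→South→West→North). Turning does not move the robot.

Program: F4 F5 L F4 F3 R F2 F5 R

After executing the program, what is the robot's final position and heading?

Start: (x=0, y=1), facing West
  F4: move forward 0/4 (blocked), now at (x=0, y=1)
  F5: move forward 0/5 (blocked), now at (x=0, y=1)
  L: turn left, now facing South
  F4: move forward 4, now at (x=0, y=5)
  F3: move forward 3, now at (x=0, y=8)
  R: turn right, now facing West
  F2: move forward 0/2 (blocked), now at (x=0, y=8)
  F5: move forward 0/5 (blocked), now at (x=0, y=8)
  R: turn right, now facing North
Final: (x=0, y=8), facing North

Answer: Final position: (x=0, y=8), facing North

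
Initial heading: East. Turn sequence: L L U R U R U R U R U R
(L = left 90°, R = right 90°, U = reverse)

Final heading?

Start: East
  L (left (90° counter-clockwise)) -> North
  L (left (90° counter-clockwise)) -> West
  U (U-turn (180°)) -> East
  R (right (90° clockwise)) -> South
  U (U-turn (180°)) -> North
  R (right (90° clockwise)) -> East
  U (U-turn (180°)) -> West
  R (right (90° clockwise)) -> North
  U (U-turn (180°)) -> South
  R (right (90° clockwise)) -> West
  U (U-turn (180°)) -> East
  R (right (90° clockwise)) -> South
Final: South

Answer: Final heading: South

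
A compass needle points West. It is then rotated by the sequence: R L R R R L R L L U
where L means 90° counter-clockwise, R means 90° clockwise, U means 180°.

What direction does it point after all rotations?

Answer: Final heading: South

Derivation:
Start: West
  R (right (90° clockwise)) -> North
  L (left (90° counter-clockwise)) -> West
  R (right (90° clockwise)) -> North
  R (right (90° clockwise)) -> East
  R (right (90° clockwise)) -> South
  L (left (90° counter-clockwise)) -> East
  R (right (90° clockwise)) -> South
  L (left (90° counter-clockwise)) -> East
  L (left (90° counter-clockwise)) -> North
  U (U-turn (180°)) -> South
Final: South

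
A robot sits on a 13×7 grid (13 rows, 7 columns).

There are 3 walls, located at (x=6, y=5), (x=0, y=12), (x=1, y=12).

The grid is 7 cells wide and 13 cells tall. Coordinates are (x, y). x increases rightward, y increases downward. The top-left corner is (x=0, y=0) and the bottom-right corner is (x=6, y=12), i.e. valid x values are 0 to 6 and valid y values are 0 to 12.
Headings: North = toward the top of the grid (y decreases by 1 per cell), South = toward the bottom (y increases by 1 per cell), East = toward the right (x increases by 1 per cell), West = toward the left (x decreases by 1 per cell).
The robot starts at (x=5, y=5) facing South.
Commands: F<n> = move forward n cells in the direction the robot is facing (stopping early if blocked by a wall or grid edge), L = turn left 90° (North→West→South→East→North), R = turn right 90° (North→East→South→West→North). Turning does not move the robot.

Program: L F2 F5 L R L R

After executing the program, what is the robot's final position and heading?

Answer: Final position: (x=5, y=5), facing East

Derivation:
Start: (x=5, y=5), facing South
  L: turn left, now facing East
  F2: move forward 0/2 (blocked), now at (x=5, y=5)
  F5: move forward 0/5 (blocked), now at (x=5, y=5)
  L: turn left, now facing North
  R: turn right, now facing East
  L: turn left, now facing North
  R: turn right, now facing East
Final: (x=5, y=5), facing East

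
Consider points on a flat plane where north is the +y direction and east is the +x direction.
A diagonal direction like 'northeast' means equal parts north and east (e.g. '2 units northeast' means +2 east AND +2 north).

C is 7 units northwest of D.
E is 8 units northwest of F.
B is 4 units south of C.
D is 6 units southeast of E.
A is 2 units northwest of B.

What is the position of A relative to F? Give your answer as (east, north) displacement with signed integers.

Answer: A is at (east=-11, north=7) relative to F.

Derivation:
Place F at the origin (east=0, north=0).
  E is 8 units northwest of F: delta (east=-8, north=+8); E at (east=-8, north=8).
  D is 6 units southeast of E: delta (east=+6, north=-6); D at (east=-2, north=2).
  C is 7 units northwest of D: delta (east=-7, north=+7); C at (east=-9, north=9).
  B is 4 units south of C: delta (east=+0, north=-4); B at (east=-9, north=5).
  A is 2 units northwest of B: delta (east=-2, north=+2); A at (east=-11, north=7).
Therefore A relative to F: (east=-11, north=7).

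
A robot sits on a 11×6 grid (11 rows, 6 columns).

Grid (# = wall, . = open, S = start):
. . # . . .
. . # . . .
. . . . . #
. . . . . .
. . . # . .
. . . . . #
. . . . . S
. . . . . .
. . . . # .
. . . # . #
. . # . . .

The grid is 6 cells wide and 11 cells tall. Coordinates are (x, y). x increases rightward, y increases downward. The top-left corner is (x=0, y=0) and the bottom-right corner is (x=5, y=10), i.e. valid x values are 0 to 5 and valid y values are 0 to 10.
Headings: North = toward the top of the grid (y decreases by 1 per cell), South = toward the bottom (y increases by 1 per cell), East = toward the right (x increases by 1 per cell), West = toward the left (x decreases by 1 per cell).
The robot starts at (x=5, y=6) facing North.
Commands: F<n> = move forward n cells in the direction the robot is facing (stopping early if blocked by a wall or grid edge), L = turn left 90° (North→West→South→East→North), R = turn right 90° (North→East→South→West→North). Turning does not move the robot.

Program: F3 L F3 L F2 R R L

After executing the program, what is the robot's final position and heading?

Start: (x=5, y=6), facing North
  F3: move forward 0/3 (blocked), now at (x=5, y=6)
  L: turn left, now facing West
  F3: move forward 3, now at (x=2, y=6)
  L: turn left, now facing South
  F2: move forward 2, now at (x=2, y=8)
  R: turn right, now facing West
  R: turn right, now facing North
  L: turn left, now facing West
Final: (x=2, y=8), facing West

Answer: Final position: (x=2, y=8), facing West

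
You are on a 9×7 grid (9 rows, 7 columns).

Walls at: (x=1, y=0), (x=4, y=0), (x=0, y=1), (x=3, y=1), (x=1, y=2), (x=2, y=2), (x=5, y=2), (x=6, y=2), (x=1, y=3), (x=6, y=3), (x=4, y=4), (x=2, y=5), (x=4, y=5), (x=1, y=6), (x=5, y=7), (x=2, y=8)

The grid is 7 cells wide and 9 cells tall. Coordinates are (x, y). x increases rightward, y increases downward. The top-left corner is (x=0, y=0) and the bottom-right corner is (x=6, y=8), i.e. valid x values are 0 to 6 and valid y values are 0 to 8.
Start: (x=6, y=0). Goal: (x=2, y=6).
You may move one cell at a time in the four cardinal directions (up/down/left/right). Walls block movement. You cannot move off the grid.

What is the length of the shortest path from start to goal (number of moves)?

Answer: Shortest path length: 10

Derivation:
BFS from (x=6, y=0) until reaching (x=2, y=6):
  Distance 0: (x=6, y=0)
  Distance 1: (x=5, y=0), (x=6, y=1)
  Distance 2: (x=5, y=1)
  Distance 3: (x=4, y=1)
  Distance 4: (x=4, y=2)
  Distance 5: (x=3, y=2), (x=4, y=3)
  Distance 6: (x=3, y=3), (x=5, y=3)
  Distance 7: (x=2, y=3), (x=3, y=4), (x=5, y=4)
  Distance 8: (x=2, y=4), (x=6, y=4), (x=3, y=5), (x=5, y=5)
  Distance 9: (x=1, y=4), (x=6, y=5), (x=3, y=6), (x=5, y=6)
  Distance 10: (x=0, y=4), (x=1, y=5), (x=2, y=6), (x=4, y=6), (x=6, y=6), (x=3, y=7)  <- goal reached here
One shortest path (10 moves): (x=6, y=0) -> (x=5, y=0) -> (x=5, y=1) -> (x=4, y=1) -> (x=4, y=2) -> (x=3, y=2) -> (x=3, y=3) -> (x=3, y=4) -> (x=3, y=5) -> (x=3, y=6) -> (x=2, y=6)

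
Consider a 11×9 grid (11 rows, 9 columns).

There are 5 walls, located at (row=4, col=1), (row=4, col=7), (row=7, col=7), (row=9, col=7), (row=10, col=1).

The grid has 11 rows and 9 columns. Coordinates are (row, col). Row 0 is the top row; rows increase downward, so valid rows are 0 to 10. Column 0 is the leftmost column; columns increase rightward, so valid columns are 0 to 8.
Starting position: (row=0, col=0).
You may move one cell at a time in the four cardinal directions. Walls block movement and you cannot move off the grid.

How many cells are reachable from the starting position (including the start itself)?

Answer: Reachable cells: 94

Derivation:
BFS flood-fill from (row=0, col=0):
  Distance 0: (row=0, col=0)
  Distance 1: (row=0, col=1), (row=1, col=0)
  Distance 2: (row=0, col=2), (row=1, col=1), (row=2, col=0)
  Distance 3: (row=0, col=3), (row=1, col=2), (row=2, col=1), (row=3, col=0)
  Distance 4: (row=0, col=4), (row=1, col=3), (row=2, col=2), (row=3, col=1), (row=4, col=0)
  Distance 5: (row=0, col=5), (row=1, col=4), (row=2, col=3), (row=3, col=2), (row=5, col=0)
  Distance 6: (row=0, col=6), (row=1, col=5), (row=2, col=4), (row=3, col=3), (row=4, col=2), (row=5, col=1), (row=6, col=0)
  Distance 7: (row=0, col=7), (row=1, col=6), (row=2, col=5), (row=3, col=4), (row=4, col=3), (row=5, col=2), (row=6, col=1), (row=7, col=0)
  Distance 8: (row=0, col=8), (row=1, col=7), (row=2, col=6), (row=3, col=5), (row=4, col=4), (row=5, col=3), (row=6, col=2), (row=7, col=1), (row=8, col=0)
  Distance 9: (row=1, col=8), (row=2, col=7), (row=3, col=6), (row=4, col=5), (row=5, col=4), (row=6, col=3), (row=7, col=2), (row=8, col=1), (row=9, col=0)
  Distance 10: (row=2, col=8), (row=3, col=7), (row=4, col=6), (row=5, col=5), (row=6, col=4), (row=7, col=3), (row=8, col=2), (row=9, col=1), (row=10, col=0)
  Distance 11: (row=3, col=8), (row=5, col=6), (row=6, col=5), (row=7, col=4), (row=8, col=3), (row=9, col=2)
  Distance 12: (row=4, col=8), (row=5, col=7), (row=6, col=6), (row=7, col=5), (row=8, col=4), (row=9, col=3), (row=10, col=2)
  Distance 13: (row=5, col=8), (row=6, col=7), (row=7, col=6), (row=8, col=5), (row=9, col=4), (row=10, col=3)
  Distance 14: (row=6, col=8), (row=8, col=6), (row=9, col=5), (row=10, col=4)
  Distance 15: (row=7, col=8), (row=8, col=7), (row=9, col=6), (row=10, col=5)
  Distance 16: (row=8, col=8), (row=10, col=6)
  Distance 17: (row=9, col=8), (row=10, col=7)
  Distance 18: (row=10, col=8)
Total reachable: 94 (grid has 94 open cells total)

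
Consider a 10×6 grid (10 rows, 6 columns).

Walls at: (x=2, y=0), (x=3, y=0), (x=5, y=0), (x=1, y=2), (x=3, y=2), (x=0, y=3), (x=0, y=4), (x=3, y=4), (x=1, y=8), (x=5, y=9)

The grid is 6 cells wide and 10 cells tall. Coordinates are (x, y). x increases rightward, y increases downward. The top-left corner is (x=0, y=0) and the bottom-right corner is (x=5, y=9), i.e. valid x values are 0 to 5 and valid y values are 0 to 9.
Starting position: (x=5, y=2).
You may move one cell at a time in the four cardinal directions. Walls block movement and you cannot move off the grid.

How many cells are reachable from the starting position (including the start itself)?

Answer: Reachable cells: 50

Derivation:
BFS flood-fill from (x=5, y=2):
  Distance 0: (x=5, y=2)
  Distance 1: (x=5, y=1), (x=4, y=2), (x=5, y=3)
  Distance 2: (x=4, y=1), (x=4, y=3), (x=5, y=4)
  Distance 3: (x=4, y=0), (x=3, y=1), (x=3, y=3), (x=4, y=4), (x=5, y=5)
  Distance 4: (x=2, y=1), (x=2, y=3), (x=4, y=5), (x=5, y=6)
  Distance 5: (x=1, y=1), (x=2, y=2), (x=1, y=3), (x=2, y=4), (x=3, y=5), (x=4, y=6), (x=5, y=7)
  Distance 6: (x=1, y=0), (x=0, y=1), (x=1, y=4), (x=2, y=5), (x=3, y=6), (x=4, y=7), (x=5, y=8)
  Distance 7: (x=0, y=0), (x=0, y=2), (x=1, y=5), (x=2, y=6), (x=3, y=7), (x=4, y=8)
  Distance 8: (x=0, y=5), (x=1, y=6), (x=2, y=7), (x=3, y=8), (x=4, y=9)
  Distance 9: (x=0, y=6), (x=1, y=7), (x=2, y=8), (x=3, y=9)
  Distance 10: (x=0, y=7), (x=2, y=9)
  Distance 11: (x=0, y=8), (x=1, y=9)
  Distance 12: (x=0, y=9)
Total reachable: 50 (grid has 50 open cells total)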